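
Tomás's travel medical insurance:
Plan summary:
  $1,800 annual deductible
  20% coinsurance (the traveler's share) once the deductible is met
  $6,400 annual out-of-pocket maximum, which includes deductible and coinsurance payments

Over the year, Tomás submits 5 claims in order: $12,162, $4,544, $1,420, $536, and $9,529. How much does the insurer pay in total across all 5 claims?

Claim 1 ($12,162): deductible takes $1,800, $10,362 remains; coinsurance $10,362 × 20% = $2,072.40. Traveler pays $3,872.40; OOP now $3,872.40. Plan pays $12,162 − $3,872.40 = $8,289.60.
Claim 2 ($4,544): deductible already satisfied, so traveler's share is 20% × $4,544 = $908.80. Traveler owes $908.80 (running OOP $4,781.20). Plan pays $4,544 − $908.80 = $3,635.20.
Claim 3 ($1,420): deductible met; 20% of $1,420 = $284. Cost to traveler: $284. OOP to date $5,065.20. Insurer: $1,420 − $284 = $1,136.
Claim 4 ($536): deductible already satisfied, so traveler's share is 20% × $536 = $107.20. Cost to traveler: $107.20. OOP to date $5,172.40. Insurer: $536 − $107.20 = $428.80.
Claim 5 ($9,529): deductible already satisfied, so traveler's share is 20% × $9,529 = $1,905.80. Adding that to $5,172.40 gives $7,078.20, past the $6,400 cap; traveler pays only $6,400 − $5,172.40 = $1,227.60. Plan pays $9,529 − $1,227.60 = $8,301.40.
Insurer total: $8,289.60 + $3,635.20 + $1,136 + $428.80 + $8,301.40 = $21,791.

$21,791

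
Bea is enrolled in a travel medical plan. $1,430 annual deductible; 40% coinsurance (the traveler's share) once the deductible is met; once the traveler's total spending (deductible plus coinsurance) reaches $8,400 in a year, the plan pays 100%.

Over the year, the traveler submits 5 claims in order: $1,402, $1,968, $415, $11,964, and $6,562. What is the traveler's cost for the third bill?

$166

Claim 1 ($1,402): entire amount goes to the deductible. Cost to traveler: $1,402. OOP to date $1,402.
Claim 2 ($1,968): deductible takes $28, $1,940 remains; 40% of $1,940 = $776. Cost to traveler: $804. OOP to date $2,206.
Claim 3 ($415): deductible already satisfied, so traveler's share is 40% × $415 = $166. Traveler owes $166 (running OOP $2,372).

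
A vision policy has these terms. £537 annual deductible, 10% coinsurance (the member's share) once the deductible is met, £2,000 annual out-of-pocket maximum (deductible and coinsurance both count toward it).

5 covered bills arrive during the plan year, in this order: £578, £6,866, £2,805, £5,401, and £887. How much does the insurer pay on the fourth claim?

#1 (£578): £537 to deductible, leaving £41; coinsurance £41 × 10% = £4.10. Cost to member: £541.10. OOP to date £541.10. Plan pays £578 − £541.10 = £36.90.
#2 (£6,866): deductible met; 10% of £6,866 = £686.60. Cost to member: £686.60. OOP to date £1,227.70. Plan pays £6,866 − £686.60 = £6,179.40.
#3 (£2,805): deductible met; 10% of £2,805 = £280.50. Member owes £280.50 (running OOP £1,508.20). Insurer: £2,805 − £280.50 = £2,524.50.
#4 (£5,401): deductible met; 10% of £5,401 = £540.10. Adding that to £1,508.20 gives £2,048.30, past the £2,000 cap; member pays only £2,000 − £1,508.20 = £491.80. Insurer: £5,401 − £491.80 = £4,909.20.

£4,909.20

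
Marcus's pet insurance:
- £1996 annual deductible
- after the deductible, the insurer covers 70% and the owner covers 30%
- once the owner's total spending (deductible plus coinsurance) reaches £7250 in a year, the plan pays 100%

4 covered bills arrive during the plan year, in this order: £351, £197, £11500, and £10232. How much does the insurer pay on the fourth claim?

Claim 1 — £351: fully absorbed by the deductible. Cost to owner: £351. OOP to date £351. Plan pays £351 − £351 = £0.
Claim 2 — £197: fully absorbed by the deductible. Owner pays £197; OOP now £548. Plan pays £197 − £197 = £0.
Claim 3 — £11500: £1448 finishes the deductible; £10052 goes to coinsurance; coinsurance £10052 × 30% = £3015.60. Cost to owner: £4463.60. OOP to date £5011.60. Plan pays £11500 − £4463.60 = £7036.40.
Claim 4 — £10232: 30% coinsurance on £10232 = £3069.60. Adding that to £5011.60 gives £8081.20, past the £7250 cap; owner pays only £7250 − £5011.60 = £2238.40. Plan pays £10232 − £2238.40 = £7993.60.

£7993.60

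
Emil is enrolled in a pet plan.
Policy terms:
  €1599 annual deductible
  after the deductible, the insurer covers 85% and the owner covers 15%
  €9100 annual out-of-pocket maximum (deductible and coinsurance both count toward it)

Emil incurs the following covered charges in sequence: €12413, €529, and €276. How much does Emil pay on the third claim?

€41.40

Claim 1 — €12413: deductible takes €1599, €10814 remains; 15% of €10814 = €1622.10. Owner owes €3221.10 (running OOP €3221.10).
Claim 2 — €529: 15% coinsurance on €529 = €79.35. Owner owes €79.35 (running OOP €3300.45).
Claim 3 — €276: deductible met; 15% of €276 = €41.40. Owner pays €41.40; OOP now €3341.85.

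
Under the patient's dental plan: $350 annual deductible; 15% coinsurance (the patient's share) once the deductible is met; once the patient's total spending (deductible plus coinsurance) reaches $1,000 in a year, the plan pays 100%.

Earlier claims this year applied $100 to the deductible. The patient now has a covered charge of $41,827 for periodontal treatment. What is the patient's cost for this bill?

$100 of the $350 deductible is already met, leaving $250.
That leaves $41,827 − $250 = $41,577 for coinsurance.
Patient's 15% share of $41,577 is $6,236.55.
Patient responsibility before any cap: $250 + $6,236.55 = $6,486.55.
Year-to-date out-of-pocket would reach $100 + $6,486.55 = $6,586.55, above the $1,000 maximum, so the patient pays only $1,000 − $100 = $900.

$900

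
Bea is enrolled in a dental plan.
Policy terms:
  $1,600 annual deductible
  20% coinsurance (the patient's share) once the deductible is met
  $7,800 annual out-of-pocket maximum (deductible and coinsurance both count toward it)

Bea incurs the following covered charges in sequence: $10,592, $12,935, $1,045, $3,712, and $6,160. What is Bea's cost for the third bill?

$209

Claim 1 — $10,592: $1,600 finishes the deductible; $8,992 goes to coinsurance; patient's 20% is $1,798.40. Patient owes $3,398.40 (running OOP $3,398.40).
Claim 2 — $12,935: 20% coinsurance on $12,935 = $2,587. Cost to patient: $2,587. OOP to date $5,985.40.
Claim 3 — $1,045: deductible met; 20% of $1,045 = $209. Patient pays $209; OOP now $6,194.40.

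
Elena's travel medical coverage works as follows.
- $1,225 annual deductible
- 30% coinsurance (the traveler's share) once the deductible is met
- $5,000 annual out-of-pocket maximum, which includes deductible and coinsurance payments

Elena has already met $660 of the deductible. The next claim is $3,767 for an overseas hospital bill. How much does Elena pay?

$1,525.60

Deductible still to meet: $1,225 − $660 = $565.
After the $565 deductible portion, $3,767 − $565 = $3,202 is subject to coinsurance.
Traveler's 30% share of $3,202 is $960.60.
Traveler responsibility before any cap: $565 + $960.60 = $1,525.60.
Cumulative spending $660 + $1,525.60 = $2,185.60 stays under the $5,000 maximum.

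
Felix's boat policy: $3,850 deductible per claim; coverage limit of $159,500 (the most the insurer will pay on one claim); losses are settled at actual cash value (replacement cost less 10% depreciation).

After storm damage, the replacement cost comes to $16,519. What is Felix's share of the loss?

$5,501.90

At 10% depreciation, ACV = $16,519 − $1,651.90 = $14,867.10.
Less the $3,850 deductible: $14,867.10 − $3,850 = $11,017.10.
That's under the $159,500 cap, so the insurer reimburses the full $11,017.10.
Owner's share is the uncovered remainder: $16,519 − $11,017.10 = $5,501.90.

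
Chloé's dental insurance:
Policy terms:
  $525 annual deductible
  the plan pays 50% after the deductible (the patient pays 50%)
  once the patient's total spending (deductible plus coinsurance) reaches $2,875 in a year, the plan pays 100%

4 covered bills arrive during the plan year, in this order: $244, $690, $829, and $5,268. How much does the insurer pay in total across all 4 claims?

$4,156

Claim 1 ($244): entire amount goes to the deductible. Patient pays $244; OOP now $244. Insurer: $244 − $244 = $0.
Claim 2 ($690): deductible takes $281, $409 remains; 50% of $409 = $204.50. Patient pays $485.50; OOP now $729.50. Plan pays $690 − $485.50 = $204.50.
Claim 3 ($829): 50% coinsurance on $829 = $414.50. Patient owes $414.50 (running OOP $1,144). Insurer: $829 − $414.50 = $414.50.
Claim 4 ($5,268): deductible already satisfied, so patient's share is 50% × $5,268 = $2,634. Adding that to $1,144 gives $3,778, past the $2,875 cap; patient pays only $2,875 − $1,144 = $1,731. Plan pays $5,268 − $1,731 = $3,537.
Insurer total: $0 + $204.50 + $414.50 + $3,537 = $4,156.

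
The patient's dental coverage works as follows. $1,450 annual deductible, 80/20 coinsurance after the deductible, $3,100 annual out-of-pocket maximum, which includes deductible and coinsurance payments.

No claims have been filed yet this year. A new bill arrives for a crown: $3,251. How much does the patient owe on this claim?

$1,810.20

Nothing has been paid toward the $1,450 deductible, so the first $1,450 of this charge is applied there.
The remaining $1,801 (= $3,251 − $1,450) moves to coinsurance.
20% of $1,801 = $360.20 falls to the patient.
That puts the patient's cost at $1,450 + $360.20 = $1,810.20 before any cap.
Cumulative spending $0 + $1,810.20 = $1,810.20 stays under the $3,100 maximum.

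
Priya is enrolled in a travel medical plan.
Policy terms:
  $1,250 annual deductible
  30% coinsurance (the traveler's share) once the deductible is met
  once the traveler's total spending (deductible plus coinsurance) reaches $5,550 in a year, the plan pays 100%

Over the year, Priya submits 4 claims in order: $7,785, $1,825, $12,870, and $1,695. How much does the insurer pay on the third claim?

Claim 1 — $7,785: deductible takes $1,250, $6,535 remains; 30% of $6,535 = $1,960.50. Traveler owes $3,210.50 (running OOP $3,210.50). Insurer: $7,785 − $3,210.50 = $4,574.50.
Claim 2 — $1,825: deductible already satisfied, so traveler's share is 30% × $1,825 = $547.50. Traveler pays $547.50; OOP now $3,758. Plan pays $1,825 − $547.50 = $1,277.50.
Claim 3 — $12,870: 30% coinsurance on $12,870 = $3,861. That would push OOP to $7,619, over the $5,550 cap, so traveler pays $5,550 − $3,758 = $1,792. Plan pays $12,870 − $1,792 = $11,078.

$11,078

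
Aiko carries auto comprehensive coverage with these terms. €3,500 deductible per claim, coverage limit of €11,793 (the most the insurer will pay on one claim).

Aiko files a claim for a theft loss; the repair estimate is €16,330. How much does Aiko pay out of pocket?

Subtract the deductible: €16,330 − €3,500 = €12,830.
Since €12,830 > €11,793, the payout is capped at €11,793.
The policyholder bears the rest of the original loss: €16,330 − €11,793 = €4,537.

€4,537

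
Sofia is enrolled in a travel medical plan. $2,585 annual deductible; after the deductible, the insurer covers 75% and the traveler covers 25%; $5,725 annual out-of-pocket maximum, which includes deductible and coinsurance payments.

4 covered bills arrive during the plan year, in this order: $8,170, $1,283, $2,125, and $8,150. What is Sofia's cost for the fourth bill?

$891.75

Claim 1 ($8,170): $2,585 to deductible, leaving $5,585; 25% of $5,585 = $1,396.25. Cost to traveler: $3,981.25. OOP to date $3,981.25.
Claim 2 ($1,283): deductible met; 25% of $1,283 = $320.75. Cost to traveler: $320.75. OOP to date $4,302.
Claim 3 ($2,125): deductible already satisfied, so traveler's share is 25% × $2,125 = $531.25. Traveler pays $531.25; OOP now $4,833.25.
Claim 4 ($8,150): deductible met; 25% of $8,150 = $2,037.50. Adding that to $4,833.25 gives $6,870.75, past the $5,725 cap; traveler pays only $5,725 − $4,833.25 = $891.75.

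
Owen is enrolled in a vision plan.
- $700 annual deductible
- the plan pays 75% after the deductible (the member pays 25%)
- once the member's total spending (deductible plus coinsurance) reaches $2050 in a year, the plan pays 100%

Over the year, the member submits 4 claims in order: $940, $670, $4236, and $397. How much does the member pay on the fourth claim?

$63.50

Bill 1, $940: $700 finishes the deductible; $240 goes to coinsurance; 25% of $240 = $60. Cost to member: $760. OOP to date $760.
Bill 2, $670: deductible already satisfied, so member's share is 25% × $670 = $167.50. Cost to member: $167.50. OOP to date $927.50.
Bill 3, $4236: 25% coinsurance on $4236 = $1059. Member owes $1059 (running OOP $1986.50).
Bill 4, $397: deductible already satisfied, so member's share is 25% × $397 = $99.25. Adding that to $1986.50 gives $2085.75, past the $2050 cap; member pays only $2050 − $1986.50 = $63.50.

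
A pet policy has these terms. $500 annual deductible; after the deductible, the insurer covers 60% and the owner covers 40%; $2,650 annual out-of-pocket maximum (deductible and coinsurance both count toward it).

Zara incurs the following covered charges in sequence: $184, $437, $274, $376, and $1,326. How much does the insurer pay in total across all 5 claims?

Claim 1 ($184): entire amount goes to the deductible. Owner pays $184; OOP now $184. Plan pays $184 − $184 = $0.
Claim 2 ($437): $316 to deductible, leaving $121; coinsurance $121 × 40% = $48.40. Cost to owner: $364.40. OOP to date $548.40. Insurer: $437 − $364.40 = $72.60.
Claim 3 ($274): 40% coinsurance on $274 = $109.60. Owner owes $109.60 (running OOP $658). Insurer: $274 − $109.60 = $164.40.
Claim 4 ($376): 40% coinsurance on $376 = $150.40. Cost to owner: $150.40. OOP to date $808.40. Insurer: $376 − $150.40 = $225.60.
Claim 5 ($1,326): 40% coinsurance on $1,326 = $530.40. Owner pays $530.40; OOP now $1,338.80. Plan pays $1,326 − $530.40 = $795.60.
Insurer total: $0 + $72.60 + $164.40 + $225.60 + $795.60 = $1,258.20.

$1,258.20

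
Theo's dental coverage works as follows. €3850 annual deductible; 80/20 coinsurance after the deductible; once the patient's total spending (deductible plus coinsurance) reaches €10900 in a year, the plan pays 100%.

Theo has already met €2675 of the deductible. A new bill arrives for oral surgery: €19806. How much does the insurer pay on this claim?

€14904.80

€2675 of the €3850 deductible is already met, leaving €1175.
The remaining €18631 (= €19806 − €1175) moves to coinsurance.
Patient's 20% share of €18631 is €3726.20.
That puts the patient's cost at €1175 + €3726.20 = €4901.20 before any cap.
Year-to-date out-of-pocket becomes €2675 + €4901.20 = €7576.20, still under the €10900 maximum, so no cap applies.
Insurer pays the balance: €19806 − €4901.20 = €14904.80.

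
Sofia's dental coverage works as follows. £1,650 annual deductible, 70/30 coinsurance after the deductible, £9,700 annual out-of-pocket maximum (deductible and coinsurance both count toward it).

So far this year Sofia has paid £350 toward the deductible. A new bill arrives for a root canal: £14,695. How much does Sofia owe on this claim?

£350 of the £1,650 deductible is already met, leaving £1,300.
That leaves £14,695 − £1,300 = £13,395 for coinsurance.
30% of £13,395 = £4,018.50 falls to the patient.
So the patient owes £1,300 + £4,018.50 = £5,318.50 before any cap.
Cumulative spending £350 + £5,318.50 = £5,668.50 stays under the £9,700 maximum.

£5,318.50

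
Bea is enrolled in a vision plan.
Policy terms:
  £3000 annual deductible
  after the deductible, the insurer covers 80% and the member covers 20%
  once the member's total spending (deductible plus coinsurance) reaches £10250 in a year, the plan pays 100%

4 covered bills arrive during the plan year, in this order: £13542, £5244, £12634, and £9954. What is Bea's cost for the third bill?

£2526.80

#1 (£13542): deductible takes £3000, £10542 remains; coinsurance £10542 × 20% = £2108.40. Cost to member: £5108.40. OOP to date £5108.40.
#2 (£5244): deductible met; 20% of £5244 = £1048.80. Cost to member: £1048.80. OOP to date £6157.20.
#3 (£12634): 20% coinsurance on £12634 = £2526.80. Member pays £2526.80; OOP now £8684.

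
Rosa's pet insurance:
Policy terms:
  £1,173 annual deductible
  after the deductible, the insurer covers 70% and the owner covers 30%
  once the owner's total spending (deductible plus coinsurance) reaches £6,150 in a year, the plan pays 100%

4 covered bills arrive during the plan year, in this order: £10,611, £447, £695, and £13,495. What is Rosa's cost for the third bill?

Claim 1 — £10,611: £1,173 finishes the deductible; £9,438 goes to coinsurance; owner's 30% is £2,831.40. Owner owes £4,004.40 (running OOP £4,004.40).
Claim 2 — £447: deductible met; 30% of £447 = £134.10. Owner pays £134.10; OOP now £4,138.50.
Claim 3 — £695: deductible already satisfied, so owner's share is 30% × £695 = £208.50. Cost to owner: £208.50. OOP to date £4,347.

£208.50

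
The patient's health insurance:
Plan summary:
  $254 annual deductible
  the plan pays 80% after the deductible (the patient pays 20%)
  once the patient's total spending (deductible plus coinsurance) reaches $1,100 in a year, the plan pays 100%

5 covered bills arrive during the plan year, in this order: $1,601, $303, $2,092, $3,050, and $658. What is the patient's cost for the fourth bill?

$97.60

Claim 1 — $1,601: deductible takes $254, $1,347 remains; 20% of $1,347 = $269.40. Patient owes $523.40 (running OOP $523.40).
Claim 2 — $303: deductible met; 20% of $303 = $60.60. Cost to patient: $60.60. OOP to date $584.
Claim 3 — $2,092: 20% coinsurance on $2,092 = $418.40. Patient pays $418.40; OOP now $1,002.40.
Claim 4 — $3,050: 20% coinsurance on $3,050 = $610. OOP would hit $1,612.40 > $1,100, so the cap limits the patient to $1,100 − $1,002.40 = $97.60.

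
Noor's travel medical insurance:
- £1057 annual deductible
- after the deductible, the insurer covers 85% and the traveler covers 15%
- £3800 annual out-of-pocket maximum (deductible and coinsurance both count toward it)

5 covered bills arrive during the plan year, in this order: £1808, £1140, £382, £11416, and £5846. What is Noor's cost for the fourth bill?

£1712.40

Claim 1 (£1808): £1057 finishes the deductible; £751 goes to coinsurance; coinsurance £751 × 15% = £112.65. Traveler owes £1169.65 (running OOP £1169.65).
Claim 2 (£1140): deductible already satisfied, so traveler's share is 15% × £1140 = £171. Cost to traveler: £171. OOP to date £1340.65.
Claim 3 (£382): 15% coinsurance on £382 = £57.30. Traveler pays £57.30; OOP now £1397.95.
Claim 4 (£11416): deductible met; 15% of £11416 = £1712.40. Traveler pays £1712.40; OOP now £3110.35.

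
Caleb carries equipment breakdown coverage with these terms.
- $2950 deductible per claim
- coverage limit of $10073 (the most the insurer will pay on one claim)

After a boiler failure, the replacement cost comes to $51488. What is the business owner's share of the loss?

After the deductible, $51488 − $2950 = $48538 remains.
$48538 exceeds the $10073 limit, so the insurer pays the limit: $10073.
Business owner's share is the uncovered remainder: $51488 − $10073 = $41415.

$41415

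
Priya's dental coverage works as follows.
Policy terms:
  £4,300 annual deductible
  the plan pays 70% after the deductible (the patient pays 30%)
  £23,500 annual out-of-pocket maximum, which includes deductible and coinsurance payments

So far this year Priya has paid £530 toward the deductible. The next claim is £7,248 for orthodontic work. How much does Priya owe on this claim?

Remaining deductible: £4,300 − £530 = £3,770.
After the £3,770 deductible portion, £7,248 − £3,770 = £3,478 is subject to coinsurance.
Patient's 30% share of £3,478 is £1,043.40.
That puts the patient's cost at £3,770 + £1,043.40 = £4,813.40 before any cap.
Year-to-date out-of-pocket becomes £530 + £4,813.40 = £5,343.40, still under the £23,500 maximum, so no cap applies.

£4,813.40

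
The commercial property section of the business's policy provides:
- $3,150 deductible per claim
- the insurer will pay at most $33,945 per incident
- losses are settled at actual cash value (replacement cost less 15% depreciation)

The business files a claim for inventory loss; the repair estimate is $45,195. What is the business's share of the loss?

At 15% depreciation, ACV = $45,195 − $6,779.25 = $38,415.75.
Less the $3,150 deductible: $38,415.75 − $3,150 = $35,265.75.
$35,265.75 exceeds the $33,945 limit, so the insurer pays the limit: $33,945.
Business's share is the uncovered remainder: $45,195 − $33,945 = $11,250.

$11,250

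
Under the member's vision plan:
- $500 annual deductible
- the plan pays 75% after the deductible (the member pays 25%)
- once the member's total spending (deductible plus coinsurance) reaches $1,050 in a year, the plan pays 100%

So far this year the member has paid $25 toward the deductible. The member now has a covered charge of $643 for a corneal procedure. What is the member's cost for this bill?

$517

Deductible still to meet: $500 − $25 = $475.
After the $475 deductible portion, $643 − $475 = $168 is subject to coinsurance.
25% of $168 = $42 falls to the member.
So the member owes $475 + $42 = $517 before any cap.
Year-to-date out-of-pocket becomes $25 + $517 = $542, still under the $1,050 maximum, so no cap applies.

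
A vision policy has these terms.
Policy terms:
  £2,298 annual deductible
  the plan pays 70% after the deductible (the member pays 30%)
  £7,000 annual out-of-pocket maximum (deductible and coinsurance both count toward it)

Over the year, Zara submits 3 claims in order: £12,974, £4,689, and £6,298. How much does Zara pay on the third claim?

£92.50

#1 (£12,974): £2,298 to deductible, leaving £10,676; coinsurance £10,676 × 30% = £3,202.80. Member pays £5,500.80; OOP now £5,500.80.
#2 (£4,689): deductible met; 30% of £4,689 = £1,406.70. Member pays £1,406.70; OOP now £6,907.50.
#3 (£6,298): deductible met; 30% of £6,298 = £1,889.40. That would push OOP to £8,796.90, over the £7,000 cap, so member pays £7,000 − £6,907.50 = £92.50.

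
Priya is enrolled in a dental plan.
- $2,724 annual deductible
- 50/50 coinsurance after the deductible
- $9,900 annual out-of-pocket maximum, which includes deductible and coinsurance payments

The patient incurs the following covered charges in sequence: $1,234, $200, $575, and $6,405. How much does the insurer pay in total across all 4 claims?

#1 ($1,234): entire amount goes to the deductible. Patient pays $1,234; OOP now $1,234. Insurer: $1,234 − $1,234 = $0.
#2 ($200): fully absorbed by the deductible. Cost to patient: $200. OOP to date $1,434. Plan pays $200 − $200 = $0.
#3 ($575): fully absorbed by the deductible. Patient owes $575 (running OOP $2,009). Plan pays $575 − $575 = $0.
#4 ($6,405): $715 finishes the deductible; $5,690 goes to coinsurance; 50% of $5,690 = $2,845. Cost to patient: $3,560. OOP to date $5,569. Plan pays $6,405 − $3,560 = $2,845.
Insurer total = bills − patient's total = $8,414 − $5,569 = $2,845.

$2,845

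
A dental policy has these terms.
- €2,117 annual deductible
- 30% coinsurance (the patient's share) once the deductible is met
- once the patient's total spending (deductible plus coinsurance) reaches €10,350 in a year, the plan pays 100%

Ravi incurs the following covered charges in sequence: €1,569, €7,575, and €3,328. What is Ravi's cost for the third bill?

€998.40

Claim 1 (€1,569): all of it applies to the deductible. Patient pays €1,569; OOP now €1,569.
Claim 2 (€7,575): €548 finishes the deductible; €7,027 goes to coinsurance; patient's 30% is €2,108.10. Cost to patient: €2,656.10. OOP to date €4,225.10.
Claim 3 (€3,328): 30% coinsurance on €3,328 = €998.40. Patient owes €998.40 (running OOP €5,223.50).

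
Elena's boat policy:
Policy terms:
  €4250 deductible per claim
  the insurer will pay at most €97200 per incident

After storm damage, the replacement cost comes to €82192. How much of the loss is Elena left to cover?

Subtract the deductible: €82192 − €4250 = €77942.
€77942 is within the €97200 limit, so the insurer pays €77942.
The owner bears the rest of the original loss: €82192 − €77942 = €4250.

€4250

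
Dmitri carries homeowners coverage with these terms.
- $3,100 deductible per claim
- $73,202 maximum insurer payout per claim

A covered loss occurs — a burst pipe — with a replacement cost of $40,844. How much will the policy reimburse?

After the deductible, $40,844 − $3,100 = $37,744 remains.
$37,744 is within the $73,202 limit, so the insurer pays $37,744.

$37,744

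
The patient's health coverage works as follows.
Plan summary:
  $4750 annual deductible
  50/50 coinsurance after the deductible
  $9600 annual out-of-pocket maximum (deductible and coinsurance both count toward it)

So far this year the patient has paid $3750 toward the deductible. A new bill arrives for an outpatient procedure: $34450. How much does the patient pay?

Deductible still to meet: $4750 − $3750 = $1000.
After the $1000 deductible portion, $34450 − $1000 = $33450 is subject to coinsurance.
Patient's 50% share of $33450 is $16725.
Patient responsibility before any cap: $1000 + $16725 = $17725.
Year-to-date out-of-pocket would reach $3750 + $17725 = $21475, above the $9600 maximum, so the patient pays only $9600 − $3750 = $5850.

$5850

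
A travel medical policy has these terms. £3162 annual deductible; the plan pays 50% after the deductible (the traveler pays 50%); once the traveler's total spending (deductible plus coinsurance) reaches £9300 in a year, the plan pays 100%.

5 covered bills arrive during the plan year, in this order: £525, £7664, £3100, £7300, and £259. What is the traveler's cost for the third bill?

£1550

#1 (£525): fully absorbed by the deductible. Cost to traveler: £525. OOP to date £525.
#2 (£7664): £2637 finishes the deductible; £5027 goes to coinsurance; traveler's 50% is £2513.50. Cost to traveler: £5150.50. OOP to date £5675.50.
#3 (£3100): deductible met; 50% of £3100 = £1550. Cost to traveler: £1550. OOP to date £7225.50.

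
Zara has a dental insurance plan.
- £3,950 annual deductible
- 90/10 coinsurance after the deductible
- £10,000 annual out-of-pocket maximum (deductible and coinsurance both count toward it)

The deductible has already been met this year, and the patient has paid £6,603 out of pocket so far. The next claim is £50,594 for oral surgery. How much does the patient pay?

£3,397

The deductible is already satisfied, so the full bill goes to coinsurance.
Patient's 10% share of £50,594 is £5,059.40.
That would bring total out-of-pocket to £11,662.40, past the £10,000 cap. The patient is capped at £10,000 − £6,603 = £3,397 on this claim.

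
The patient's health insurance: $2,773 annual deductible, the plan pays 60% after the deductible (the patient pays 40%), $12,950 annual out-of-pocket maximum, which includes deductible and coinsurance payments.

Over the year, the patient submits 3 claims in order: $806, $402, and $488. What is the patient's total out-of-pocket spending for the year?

$1,696

#1 ($806): fully absorbed by the deductible. Patient pays $806; OOP now $806.
#2 ($402): entire amount goes to the deductible. Cost to patient: $402. OOP to date $1,208.
#3 ($488): all of it applies to the deductible. Patient pays $488; OOP now $1,696.
Summing the patient's payments: $806 + $402 + $488 = $1,696.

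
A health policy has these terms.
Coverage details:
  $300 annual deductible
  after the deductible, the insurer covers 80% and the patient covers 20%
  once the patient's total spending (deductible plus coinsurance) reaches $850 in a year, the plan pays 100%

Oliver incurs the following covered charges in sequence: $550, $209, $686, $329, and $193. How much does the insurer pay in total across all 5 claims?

Claim 1 ($550): $300 finishes the deductible; $250 goes to coinsurance; patient's 20% is $50. Patient pays $350; OOP now $350. Insurer: $550 − $350 = $200.
Claim 2 ($209): 20% coinsurance on $209 = $41.80. Patient pays $41.80; OOP now $391.80. Insurer: $209 − $41.80 = $167.20.
Claim 3 ($686): deductible met; 20% of $686 = $137.20. Cost to patient: $137.20. OOP to date $529. Plan pays $686 − $137.20 = $548.80.
Claim 4 ($329): deductible met; 20% of $329 = $65.80. Patient pays $65.80; OOP now $594.80. Plan pays $329 − $65.80 = $263.20.
Claim 5 ($193): 20% coinsurance on $193 = $38.60. Patient pays $38.60; OOP now $633.40. Insurer: $193 − $38.60 = $154.40.
Insurer total = bills − patient's total = $1,967 − $633.40 = $1,333.60.

$1,333.60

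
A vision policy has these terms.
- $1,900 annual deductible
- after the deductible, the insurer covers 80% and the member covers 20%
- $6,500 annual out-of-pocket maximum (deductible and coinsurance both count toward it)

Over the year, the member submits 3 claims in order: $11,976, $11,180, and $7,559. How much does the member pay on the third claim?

$348.80

Claim 1 — $11,976: deductible takes $1,900, $10,076 remains; member's 20% is $2,015.20. Member pays $3,915.20; OOP now $3,915.20.
Claim 2 — $11,180: deductible met; 20% of $11,180 = $2,236. Cost to member: $2,236. OOP to date $6,151.20.
Claim 3 — $7,559: deductible already satisfied, so member's share is 20% × $7,559 = $1,511.80. That would push OOP to $7,663, over the $6,500 cap, so member pays $6,500 − $6,151.20 = $348.80.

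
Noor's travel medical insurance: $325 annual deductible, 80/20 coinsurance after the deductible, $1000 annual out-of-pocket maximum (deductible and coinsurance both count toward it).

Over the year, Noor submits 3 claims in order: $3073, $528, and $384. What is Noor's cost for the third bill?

Claim 1 — $3073: $325 to deductible, leaving $2748; coinsurance $2748 × 20% = $549.60. Traveler pays $874.60; OOP now $874.60.
Claim 2 — $528: 20% coinsurance on $528 = $105.60. Traveler owes $105.60 (running OOP $980.20).
Claim 3 — $384: deductible met; 20% of $384 = $76.80. OOP would hit $1057 > $1000, so the cap limits the traveler to $1000 − $980.20 = $19.80.

$19.80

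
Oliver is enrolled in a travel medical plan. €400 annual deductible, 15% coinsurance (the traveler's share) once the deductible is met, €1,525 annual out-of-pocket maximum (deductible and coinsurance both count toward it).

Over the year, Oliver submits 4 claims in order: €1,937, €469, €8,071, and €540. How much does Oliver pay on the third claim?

€824.10

Bill 1, €1,937: €400 finishes the deductible; €1,537 goes to coinsurance; traveler's 15% is €230.55. Traveler pays €630.55; OOP now €630.55.
Bill 2, €469: deductible already satisfied, so traveler's share is 15% × €469 = €70.35. Traveler owes €70.35 (running OOP €700.90).
Bill 3, €8,071: deductible already satisfied, so traveler's share is 15% × €8,071 = €1,210.65. OOP would hit €1,911.55 > €1,525, so the cap limits the traveler to €1,525 − €700.90 = €824.10.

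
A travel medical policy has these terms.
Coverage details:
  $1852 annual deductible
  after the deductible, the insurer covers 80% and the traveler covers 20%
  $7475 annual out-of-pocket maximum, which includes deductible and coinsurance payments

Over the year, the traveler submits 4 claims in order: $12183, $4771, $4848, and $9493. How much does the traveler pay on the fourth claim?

Claim 1 ($12183): $1852 finishes the deductible; $10331 goes to coinsurance; 20% of $10331 = $2066.20. Traveler pays $3918.20; OOP now $3918.20.
Claim 2 ($4771): 20% coinsurance on $4771 = $954.20. Traveler pays $954.20; OOP now $4872.40.
Claim 3 ($4848): 20% coinsurance on $4848 = $969.60. Traveler pays $969.60; OOP now $5842.
Claim 4 ($9493): 20% coinsurance on $9493 = $1898.60. Adding that to $5842 gives $7740.60, past the $7475 cap; traveler pays only $7475 − $5842 = $1633.

$1633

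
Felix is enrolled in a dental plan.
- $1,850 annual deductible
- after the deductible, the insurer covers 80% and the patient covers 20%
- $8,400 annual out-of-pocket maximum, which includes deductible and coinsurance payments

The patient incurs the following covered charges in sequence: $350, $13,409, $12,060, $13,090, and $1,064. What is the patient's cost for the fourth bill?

Claim 1 ($350): all of it applies to the deductible. Cost to patient: $350. OOP to date $350.
Claim 2 ($13,409): $1,500 to deductible, leaving $11,909; patient's 20% is $2,381.80. Patient owes $3,881.80 (running OOP $4,231.80).
Claim 3 ($12,060): 20% coinsurance on $12,060 = $2,412. Patient owes $2,412 (running OOP $6,643.80).
Claim 4 ($13,090): deductible met; 20% of $13,090 = $2,618. That would push OOP to $9,261.80, over the $8,400 cap, so patient pays $8,400 − $6,643.80 = $1,756.20.

$1,756.20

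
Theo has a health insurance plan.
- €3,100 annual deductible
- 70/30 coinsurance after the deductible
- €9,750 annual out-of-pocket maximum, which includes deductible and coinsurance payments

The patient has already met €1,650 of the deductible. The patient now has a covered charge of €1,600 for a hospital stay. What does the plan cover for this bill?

Deductible still to meet: €3,100 − €1,650 = €1,450.
The remaining €150 (= €1,600 − €1,450) moves to coinsurance.
Coinsurance: €150 × 30% = €45.
So the patient owes €1,450 + €45 = €1,495 before any cap.
Cumulative spending €1,650 + €1,495 = €3,145 stays under the €9,750 maximum.
The insurer covers the remainder: €1,600 − €1,495 = €105.

€105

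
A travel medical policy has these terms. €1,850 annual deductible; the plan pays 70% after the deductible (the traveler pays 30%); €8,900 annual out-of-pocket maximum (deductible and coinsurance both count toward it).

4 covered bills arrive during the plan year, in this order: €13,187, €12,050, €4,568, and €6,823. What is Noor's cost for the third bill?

#1 (€13,187): €1,850 to deductible, leaving €11,337; traveler's 30% is €3,401.10. Cost to traveler: €5,251.10. OOP to date €5,251.10.
#2 (€12,050): deductible already satisfied, so traveler's share is 30% × €12,050 = €3,615. Traveler owes €3,615 (running OOP €8,866.10).
#3 (€4,568): deductible already satisfied, so traveler's share is 30% × €4,568 = €1,370.40. Adding that to €8,866.10 gives €10,236.50, past the €8,900 cap; traveler pays only €8,900 − €8,866.10 = €33.90.

€33.90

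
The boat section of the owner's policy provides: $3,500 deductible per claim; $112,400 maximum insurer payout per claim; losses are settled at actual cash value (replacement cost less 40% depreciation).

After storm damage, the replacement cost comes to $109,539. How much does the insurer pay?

Actual cash value after 40% depreciation: $109,539 × 60% = $65,723.40.
Less the $3,500 deductible: $65,723.40 − $3,500 = $62,223.40.
$62,223.40 is within the $112,400 limit, so the insurer pays $62,223.40.

$62,223.40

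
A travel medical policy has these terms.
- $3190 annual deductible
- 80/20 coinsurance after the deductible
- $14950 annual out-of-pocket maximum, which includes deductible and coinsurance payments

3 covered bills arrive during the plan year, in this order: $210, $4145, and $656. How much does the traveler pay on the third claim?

$131.20

#1 ($210): fully absorbed by the deductible. Traveler owes $210 (running OOP $210).
#2 ($4145): $2980 finishes the deductible; $1165 goes to coinsurance; coinsurance $1165 × 20% = $233. Traveler owes $3213 (running OOP $3423).
#3 ($656): deductible met; 20% of $656 = $131.20. Cost to traveler: $131.20. OOP to date $3554.20.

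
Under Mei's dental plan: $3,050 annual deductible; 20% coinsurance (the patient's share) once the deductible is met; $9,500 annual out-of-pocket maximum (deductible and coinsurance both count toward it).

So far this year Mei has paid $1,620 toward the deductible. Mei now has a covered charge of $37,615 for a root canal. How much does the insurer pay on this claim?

Deductible still to meet: $3,050 − $1,620 = $1,430.
That leaves $37,615 − $1,430 = $36,185 for coinsurance.
Coinsurance: $36,185 × 20% = $7,237.
Patient responsibility before any cap: $1,430 + $7,237 = $8,667.
Year-to-date out-of-pocket would reach $1,620 + $8,667 = $10,287, above the $9,500 maximum, so the patient pays only $9,500 − $1,620 = $7,880.
The insurer covers the remainder: $37,615 − $7,880 = $29,735.

$29,735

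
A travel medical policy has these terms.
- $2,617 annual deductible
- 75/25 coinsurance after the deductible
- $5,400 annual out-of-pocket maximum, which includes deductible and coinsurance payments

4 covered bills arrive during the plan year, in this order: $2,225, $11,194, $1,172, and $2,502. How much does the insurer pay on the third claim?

Claim 1 ($2,225): fully absorbed by the deductible. Traveler owes $2,225 (running OOP $2,225). Plan pays $2,225 − $2,225 = $0.
Claim 2 ($11,194): deductible takes $392, $10,802 remains; 25% of $10,802 = $2,700.50. Traveler pays $3,092.50; OOP now $5,317.50. Plan pays $11,194 − $3,092.50 = $8,101.50.
Claim 3 ($1,172): 25% coinsurance on $1,172 = $293. That would push OOP to $5,610.50, over the $5,400 cap, so traveler pays $5,400 − $5,317.50 = $82.50. Insurer: $1,172 − $82.50 = $1,089.50.

$1,089.50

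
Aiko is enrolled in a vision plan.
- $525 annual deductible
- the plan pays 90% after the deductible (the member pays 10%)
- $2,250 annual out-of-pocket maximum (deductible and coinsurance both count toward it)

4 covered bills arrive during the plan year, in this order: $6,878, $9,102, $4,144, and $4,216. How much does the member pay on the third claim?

$179.50

#1 ($6,878): deductible takes $525, $6,353 remains; member's 10% is $635.30. Cost to member: $1,160.30. OOP to date $1,160.30.
#2 ($9,102): deductible met; 10% of $9,102 = $910.20. Cost to member: $910.20. OOP to date $2,070.50.
#3 ($4,144): 10% coinsurance on $4,144 = $414.40. Adding that to $2,070.50 gives $2,484.90, past the $2,250 cap; member pays only $2,250 − $2,070.50 = $179.50.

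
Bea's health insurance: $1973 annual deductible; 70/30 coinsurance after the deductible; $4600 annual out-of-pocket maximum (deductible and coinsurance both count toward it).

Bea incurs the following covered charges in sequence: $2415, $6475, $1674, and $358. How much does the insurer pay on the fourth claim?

$308.30

#1 ($2415): deductible takes $1973, $442 remains; patient's 30% is $132.60. Patient owes $2105.60 (running OOP $2105.60). Plan pays $2415 − $2105.60 = $309.40.
#2 ($6475): deductible met; 30% of $6475 = $1942.50. Patient owes $1942.50 (running OOP $4048.10). Plan pays $6475 − $1942.50 = $4532.50.
#3 ($1674): deductible already satisfied, so patient's share is 30% × $1674 = $502.20. Patient pays $502.20; OOP now $4550.30. Insurer: $1674 − $502.20 = $1171.80.
#4 ($358): deductible already satisfied, so patient's share is 30% × $358 = $107.40. OOP would hit $4657.70 > $4600, so the cap limits the patient to $4600 − $4550.30 = $49.70. Insurer: $358 − $49.70 = $308.30.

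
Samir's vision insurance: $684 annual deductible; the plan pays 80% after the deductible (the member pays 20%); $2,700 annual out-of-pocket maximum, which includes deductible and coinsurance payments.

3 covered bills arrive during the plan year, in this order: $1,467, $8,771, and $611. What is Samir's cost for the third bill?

#1 ($1,467): $684 finishes the deductible; $783 goes to coinsurance; coinsurance $783 × 20% = $156.60. Member owes $840.60 (running OOP $840.60).
#2 ($8,771): deductible already satisfied, so member's share is 20% × $8,771 = $1,754.20. Member owes $1,754.20 (running OOP $2,594.80).
#3 ($611): deductible met; 20% of $611 = $122.20. OOP would hit $2,717 > $2,700, so the cap limits the member to $2,700 − $2,594.80 = $105.20.

$105.20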